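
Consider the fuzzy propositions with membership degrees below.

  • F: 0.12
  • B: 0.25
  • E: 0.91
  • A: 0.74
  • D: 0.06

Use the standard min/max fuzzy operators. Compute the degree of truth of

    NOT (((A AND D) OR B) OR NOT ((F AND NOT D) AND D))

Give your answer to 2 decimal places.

A AND D = min(a, b) on (0.74, 0.06) = 0.06
(A AND D) OR B = max(a, b) on (0.06, 0.25) = 0.25
NOT D = 1 − 0.06 = 0.94
F AND NOT D = min(a, b) on (0.12, 0.94) = 0.12
(F AND NOT D) AND D = min(a, b) on (0.12, 0.06) = 0.06
NOT ((F AND NOT D) AND D) = 1 − 0.06 = 0.94
((A AND D) OR B) OR NOT ((F AND NOT D) AND D) = max(a, b) on (0.25, 0.94) = 0.94
NOT (((A AND D) OR B) OR NOT ((F AND NOT D) AND D)) = 1 − 0.94 = 0.06

0.06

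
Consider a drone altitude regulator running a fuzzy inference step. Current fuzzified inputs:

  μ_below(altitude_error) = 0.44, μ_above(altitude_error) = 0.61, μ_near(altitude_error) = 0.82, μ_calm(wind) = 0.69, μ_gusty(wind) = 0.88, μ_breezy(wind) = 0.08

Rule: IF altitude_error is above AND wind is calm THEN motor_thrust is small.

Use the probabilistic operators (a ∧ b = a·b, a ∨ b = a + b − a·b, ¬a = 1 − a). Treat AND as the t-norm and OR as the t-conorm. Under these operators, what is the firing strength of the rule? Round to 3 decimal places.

0.421

firing strength: above=0.61, calm=0.69; AND[a·b] → w = 0.4209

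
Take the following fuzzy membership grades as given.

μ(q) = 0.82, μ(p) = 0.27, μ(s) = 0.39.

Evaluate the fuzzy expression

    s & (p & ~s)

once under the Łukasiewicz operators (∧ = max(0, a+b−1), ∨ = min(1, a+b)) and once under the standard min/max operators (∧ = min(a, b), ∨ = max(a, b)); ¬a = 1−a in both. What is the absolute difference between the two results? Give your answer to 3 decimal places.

Under Łukasiewicz:
  ~s = 1 − 0.39 = 0.61
  p & ~s = max(0, a+b−1) on (0.27, 0.61) = 0.00
  s & (p & ~s) = max(0, a+b−1) on (0.39, 0.00) = 0.00
  → value = 0.0000
Under standard min/max:
  ~s = 1 − 0.39 = 0.61
  p & ~s = min(a, b) on (0.27, 0.61) = 0.27
  s & (p & ~s) = min(a, b) on (0.39, 0.27) = 0.27
  → value = 0.2700
|0.0000 − 0.2700| = 0.270

0.270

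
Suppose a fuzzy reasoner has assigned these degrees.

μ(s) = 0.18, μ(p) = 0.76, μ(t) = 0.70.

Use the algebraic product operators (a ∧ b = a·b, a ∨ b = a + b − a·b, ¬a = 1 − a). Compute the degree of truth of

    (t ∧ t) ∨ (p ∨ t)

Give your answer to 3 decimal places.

t ∧ t = a·b on (0.7000, 0.7000) = 0.4900
p ∨ t = a + b − a·b on (0.7600, 0.7000) = 0.9280
(t ∧ t) ∨ (p ∨ t) = a + b − a·b on (0.4900, 0.9280) = 0.9633

0.963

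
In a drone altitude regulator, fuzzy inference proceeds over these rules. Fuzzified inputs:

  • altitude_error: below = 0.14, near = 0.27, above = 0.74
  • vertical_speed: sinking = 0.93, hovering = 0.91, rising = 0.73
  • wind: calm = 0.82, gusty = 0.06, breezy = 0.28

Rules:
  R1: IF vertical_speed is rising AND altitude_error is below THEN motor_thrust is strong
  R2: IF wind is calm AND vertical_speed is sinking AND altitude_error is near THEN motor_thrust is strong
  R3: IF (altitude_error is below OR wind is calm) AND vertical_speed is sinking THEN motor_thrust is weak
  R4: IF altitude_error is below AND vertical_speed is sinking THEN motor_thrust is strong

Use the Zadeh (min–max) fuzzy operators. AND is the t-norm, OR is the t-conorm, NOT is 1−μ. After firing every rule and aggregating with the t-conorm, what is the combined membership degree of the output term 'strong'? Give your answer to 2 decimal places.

0.27

R1: rising=0.73, below=0.14; AND[min(a, b)] → w = 0.14
R2: calm=0.82, sinking=0.93, near=0.27; AND[min(a, b)] → w = 0.27
R3: (below=0.14 OR calm=0.82) = 0.82; AND[min(a, b)] with sinking=0.93 → w = 0.82
R4: below=0.14, sinking=0.93; AND[min(a, b)] → w = 0.14
Rules with consequent 'strong': {R1, R2, R4} → strengths 0.14, 0.27, 0.14
Aggregate via t-conorm [max(a, b)]: 0.27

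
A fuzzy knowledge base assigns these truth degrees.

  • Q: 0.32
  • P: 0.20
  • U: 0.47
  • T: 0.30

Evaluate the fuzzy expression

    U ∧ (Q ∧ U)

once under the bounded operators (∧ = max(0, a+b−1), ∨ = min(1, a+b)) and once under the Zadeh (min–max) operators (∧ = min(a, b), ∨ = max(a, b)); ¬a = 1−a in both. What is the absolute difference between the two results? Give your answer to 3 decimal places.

Under bounded:
  Q ∧ U = max(0, a+b−1) on (0.32, 0.47) = 0.00
  U ∧ (Q ∧ U) = max(0, a+b−1) on (0.47, 0.00) = 0.00
  → value = 0.0000
Under Zadeh (min–max):
  Q ∧ U = min(a, b) on (0.32, 0.47) = 0.32
  U ∧ (Q ∧ U) = min(a, b) on (0.47, 0.32) = 0.32
  → value = 0.3200
|0.0000 − 0.3200| = 0.320

0.320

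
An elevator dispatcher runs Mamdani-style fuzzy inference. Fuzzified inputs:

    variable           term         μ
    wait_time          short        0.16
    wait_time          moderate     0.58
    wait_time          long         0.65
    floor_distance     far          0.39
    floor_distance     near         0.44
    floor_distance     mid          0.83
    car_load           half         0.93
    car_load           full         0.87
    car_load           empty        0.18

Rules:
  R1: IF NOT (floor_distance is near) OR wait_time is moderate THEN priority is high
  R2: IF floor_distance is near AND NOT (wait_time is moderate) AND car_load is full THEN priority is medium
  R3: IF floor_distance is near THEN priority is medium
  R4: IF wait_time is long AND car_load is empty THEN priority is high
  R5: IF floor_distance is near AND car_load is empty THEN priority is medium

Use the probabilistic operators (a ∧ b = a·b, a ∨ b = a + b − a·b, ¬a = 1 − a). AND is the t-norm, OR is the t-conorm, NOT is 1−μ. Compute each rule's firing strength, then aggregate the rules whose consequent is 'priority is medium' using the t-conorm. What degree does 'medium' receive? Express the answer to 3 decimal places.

R1: ¬near=1−0.44=0.56, moderate=0.58; OR[a + b − a·b] → w = 0.8152
R2: near=0.44, ¬moderate=1−0.58=0.42, full=0.87; AND[a·b] → w = 0.1608
R3: near=0.44 → w = 0.4400
R4: long=0.65, empty=0.18; AND[a·b] → w = 0.1170
R5: near=0.44, empty=0.18; AND[a·b] → w = 0.0792
Rules with consequent 'medium': {R2, R3, R5} → strengths 0.1608, 0.4400, 0.0792
Aggregate via t-conorm [a + b − a·b]: 0.5673

0.567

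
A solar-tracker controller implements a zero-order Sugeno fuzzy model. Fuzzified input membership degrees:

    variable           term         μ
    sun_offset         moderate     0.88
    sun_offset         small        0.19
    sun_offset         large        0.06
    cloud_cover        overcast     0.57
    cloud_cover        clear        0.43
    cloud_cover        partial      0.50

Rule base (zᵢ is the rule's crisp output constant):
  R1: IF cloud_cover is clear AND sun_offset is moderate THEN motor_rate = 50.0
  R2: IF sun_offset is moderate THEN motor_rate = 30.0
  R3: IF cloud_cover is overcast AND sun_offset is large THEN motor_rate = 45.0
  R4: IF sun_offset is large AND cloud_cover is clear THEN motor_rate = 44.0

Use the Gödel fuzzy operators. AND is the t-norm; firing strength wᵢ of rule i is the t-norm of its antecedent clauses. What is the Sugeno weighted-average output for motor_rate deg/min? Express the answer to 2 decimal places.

R1 (z=50.0): clear=0.43, moderate=0.88; AND[min(a, b)] → w = 0.43
R2 (z=30.0): moderate=0.88 → w = 0.88
R3 (z=45.0): overcast=0.57, large=0.06; AND[min(a, b)] → w = 0.06
R4 (z=44.0): large=0.06, clear=0.43; AND[min(a, b)] → w = 0.06
Weighted average = (0.43·50.0 + 0.88·30.0 + 0.06·45.0 + 0.06·44.0) / (0.43 + 0.88 + 0.06 + 0.06)
  = 53.2400 / 1.4300 = 37.23

37.23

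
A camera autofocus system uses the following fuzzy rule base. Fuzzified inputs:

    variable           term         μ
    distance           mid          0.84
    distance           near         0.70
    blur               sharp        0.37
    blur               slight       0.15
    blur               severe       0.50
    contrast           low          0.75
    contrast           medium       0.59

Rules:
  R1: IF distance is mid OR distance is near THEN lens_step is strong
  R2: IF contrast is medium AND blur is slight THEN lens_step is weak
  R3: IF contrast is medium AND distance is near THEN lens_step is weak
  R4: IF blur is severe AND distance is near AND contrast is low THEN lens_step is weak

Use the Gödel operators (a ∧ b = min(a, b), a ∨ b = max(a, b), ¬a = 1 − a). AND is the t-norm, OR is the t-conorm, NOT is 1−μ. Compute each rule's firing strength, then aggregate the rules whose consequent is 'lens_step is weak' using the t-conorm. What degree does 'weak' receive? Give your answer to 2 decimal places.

0.59

R1: mid=0.84, near=0.70; OR[max(a, b)] → w = 0.84
R2: medium=0.59, slight=0.15; AND[min(a, b)] → w = 0.15
R3: medium=0.59, near=0.70; AND[min(a, b)] → w = 0.59
R4: severe=0.50, near=0.70, low=0.75; AND[min(a, b)] → w = 0.50
Rules with consequent 'weak': {R2, R3, R4} → strengths 0.15, 0.59, 0.50
Aggregate via t-conorm [max(a, b)]: 0.59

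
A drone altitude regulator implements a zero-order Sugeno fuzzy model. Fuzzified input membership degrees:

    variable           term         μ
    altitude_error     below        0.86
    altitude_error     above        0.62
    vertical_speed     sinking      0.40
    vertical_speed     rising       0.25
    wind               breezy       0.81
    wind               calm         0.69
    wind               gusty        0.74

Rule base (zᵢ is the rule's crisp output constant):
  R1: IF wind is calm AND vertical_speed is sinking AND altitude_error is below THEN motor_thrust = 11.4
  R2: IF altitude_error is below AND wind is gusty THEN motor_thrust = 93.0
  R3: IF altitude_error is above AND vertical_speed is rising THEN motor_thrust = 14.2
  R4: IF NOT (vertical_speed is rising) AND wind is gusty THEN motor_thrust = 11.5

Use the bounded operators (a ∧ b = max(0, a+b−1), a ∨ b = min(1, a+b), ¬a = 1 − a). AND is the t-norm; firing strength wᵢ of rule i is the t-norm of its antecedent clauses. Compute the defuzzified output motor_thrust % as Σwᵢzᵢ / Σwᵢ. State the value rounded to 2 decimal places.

56.36

R1 (z=11.4): calm=0.69, sinking=0.40, below=0.86; AND[max(0, a+b−1)] → w = 0.00
R2 (z=93.0): below=0.86, gusty=0.74; AND[max(0, a+b−1)] → w = 0.60
R3 (z=14.2): above=0.62, rising=0.25; AND[max(0, a+b−1)] → w = 0.00
R4 (z=11.5): ¬rising=1−0.25=0.75, gusty=0.74; AND[max(0, a+b−1)] → w = 0.49
Weighted average = (0.00·11.4 + 0.60·93.0 + 0.00·14.2 + 0.49·11.5) / (0.00 + 0.60 + 0.00 + 0.49)
  = 61.4350 / 1.0900 = 56.36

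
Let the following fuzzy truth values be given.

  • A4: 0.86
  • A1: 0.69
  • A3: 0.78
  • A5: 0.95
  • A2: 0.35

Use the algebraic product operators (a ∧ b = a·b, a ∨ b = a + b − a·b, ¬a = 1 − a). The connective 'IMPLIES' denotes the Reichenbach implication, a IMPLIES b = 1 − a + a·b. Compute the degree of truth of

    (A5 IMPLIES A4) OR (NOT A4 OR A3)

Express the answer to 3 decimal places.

0.975

A5 IMPLIES A4  [Reichenbach: 1 − a + a·b] with a=0.9500, b=0.8600 → 0.8670
NOT A4 = 1 − 0.8600 = 0.1400
NOT A4 OR A3 = a + b − a·b on (0.1400, 0.7800) = 0.8108
(A5 IMPLIES A4) OR (NOT A4 OR A3) = a + b − a·b on (0.8670, 0.8108) = 0.9748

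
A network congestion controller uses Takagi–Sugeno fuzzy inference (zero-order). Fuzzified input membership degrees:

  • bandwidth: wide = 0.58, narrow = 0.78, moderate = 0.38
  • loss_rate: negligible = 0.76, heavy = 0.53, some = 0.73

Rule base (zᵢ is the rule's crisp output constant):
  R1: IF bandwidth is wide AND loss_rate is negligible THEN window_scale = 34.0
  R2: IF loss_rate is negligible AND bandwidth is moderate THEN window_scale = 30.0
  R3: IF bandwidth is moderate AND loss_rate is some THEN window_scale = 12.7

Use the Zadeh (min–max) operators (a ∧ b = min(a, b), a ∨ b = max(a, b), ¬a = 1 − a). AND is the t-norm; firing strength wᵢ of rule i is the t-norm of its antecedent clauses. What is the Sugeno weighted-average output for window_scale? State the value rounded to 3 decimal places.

R1 (z=34.0): wide=0.58, negligible=0.76; AND[min(a, b)] → w = 0.58
R2 (z=30.0): negligible=0.76, moderate=0.38; AND[min(a, b)] → w = 0.38
R3 (z=12.7): moderate=0.38, some=0.73; AND[min(a, b)] → w = 0.38
Weighted average = (0.58·34.0 + 0.38·30.0 + 0.38·12.7) / (0.58 + 0.38 + 0.38)
  = 35.9460 / 1.3400 = 26.825

26.825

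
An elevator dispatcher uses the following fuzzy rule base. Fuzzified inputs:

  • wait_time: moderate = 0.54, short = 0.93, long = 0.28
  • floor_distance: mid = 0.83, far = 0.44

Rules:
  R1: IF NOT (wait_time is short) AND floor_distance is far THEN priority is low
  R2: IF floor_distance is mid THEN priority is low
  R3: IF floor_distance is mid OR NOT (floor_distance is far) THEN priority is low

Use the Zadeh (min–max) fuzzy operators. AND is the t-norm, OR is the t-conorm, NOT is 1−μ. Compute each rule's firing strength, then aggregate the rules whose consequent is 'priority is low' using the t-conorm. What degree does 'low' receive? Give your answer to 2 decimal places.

0.83

R1: ¬short=1−0.93=0.07, far=0.44; AND[min(a, b)] → w = 0.07
R2: mid=0.83 → w = 0.83
R3: mid=0.83, ¬far=1−0.44=0.56; OR[max(a, b)] → w = 0.83
Rules with consequent 'low': {R1, R2, R3} → strengths 0.07, 0.83, 0.83
Aggregate via t-conorm [max(a, b)]: 0.83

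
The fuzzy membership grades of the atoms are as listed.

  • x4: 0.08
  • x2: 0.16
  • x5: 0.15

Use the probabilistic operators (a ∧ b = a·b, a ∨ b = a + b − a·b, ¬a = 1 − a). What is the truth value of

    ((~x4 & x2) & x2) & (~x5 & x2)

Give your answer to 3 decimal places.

~x4 = 1 − 0.0800 = 0.9200
~x4 & x2 = a·b on (0.9200, 0.1600) = 0.1472
(~x4 & x2) & x2 = a·b on (0.1472, 0.1600) = 0.0236
~x5 = 1 − 0.1500 = 0.8500
~x5 & x2 = a·b on (0.8500, 0.1600) = 0.1360
((~x4 & x2) & x2) & (~x5 & x2) = a·b on (0.0236, 0.1360) = 0.0032

0.003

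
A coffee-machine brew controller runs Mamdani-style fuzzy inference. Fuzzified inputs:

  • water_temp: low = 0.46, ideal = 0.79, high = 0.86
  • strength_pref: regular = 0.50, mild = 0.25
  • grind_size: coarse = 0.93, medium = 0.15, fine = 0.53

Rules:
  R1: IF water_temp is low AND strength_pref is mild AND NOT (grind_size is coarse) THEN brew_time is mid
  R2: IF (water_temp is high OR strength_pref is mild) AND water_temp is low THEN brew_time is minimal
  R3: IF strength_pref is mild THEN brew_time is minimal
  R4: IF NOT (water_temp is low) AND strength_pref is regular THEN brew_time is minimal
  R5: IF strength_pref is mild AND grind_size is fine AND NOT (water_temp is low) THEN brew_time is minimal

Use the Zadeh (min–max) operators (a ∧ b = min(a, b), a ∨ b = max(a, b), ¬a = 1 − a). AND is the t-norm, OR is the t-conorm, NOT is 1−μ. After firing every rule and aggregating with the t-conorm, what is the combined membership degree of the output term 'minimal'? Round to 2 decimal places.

R1: low=0.46, mild=0.25, ¬coarse=1−0.93=0.07; AND[min(a, b)] → w = 0.07
R2: (high=0.86 OR mild=0.25) = 0.86; AND[min(a, b)] with low=0.46 → w = 0.46
R3: mild=0.25 → w = 0.25
R4: ¬low=1−0.46=0.54, regular=0.50; AND[min(a, b)] → w = 0.50
R5: mild=0.25, fine=0.53, ¬low=1−0.46=0.54; AND[min(a, b)] → w = 0.25
Rules with consequent 'minimal': {R2, R3, R4, R5} → strengths 0.46, 0.25, 0.50, 0.25
Aggregate via t-conorm [max(a, b)]: 0.50

0.50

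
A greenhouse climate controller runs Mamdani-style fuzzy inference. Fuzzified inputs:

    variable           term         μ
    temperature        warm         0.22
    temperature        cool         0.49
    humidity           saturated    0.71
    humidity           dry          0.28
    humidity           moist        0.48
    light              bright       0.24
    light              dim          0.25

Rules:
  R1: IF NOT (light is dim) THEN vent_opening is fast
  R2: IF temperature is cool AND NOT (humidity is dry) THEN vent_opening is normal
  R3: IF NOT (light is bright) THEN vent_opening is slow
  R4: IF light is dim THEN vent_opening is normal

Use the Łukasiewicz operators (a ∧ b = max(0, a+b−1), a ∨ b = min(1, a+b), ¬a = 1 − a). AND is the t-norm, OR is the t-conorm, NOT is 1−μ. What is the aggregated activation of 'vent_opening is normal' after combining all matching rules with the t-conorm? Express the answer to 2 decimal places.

R1: ¬dim=1−0.25=0.75 → w = 0.75
R2: cool=0.49, ¬dry=1−0.28=0.72; AND[max(0, a+b−1)] → w = 0.21
R3: ¬bright=1−0.24=0.76 → w = 0.76
R4: dim=0.25 → w = 0.25
Rules with consequent 'normal': {R2, R4} → strengths 0.21, 0.25
Aggregate via t-conorm [min(1, a+b)]: 0.46

0.46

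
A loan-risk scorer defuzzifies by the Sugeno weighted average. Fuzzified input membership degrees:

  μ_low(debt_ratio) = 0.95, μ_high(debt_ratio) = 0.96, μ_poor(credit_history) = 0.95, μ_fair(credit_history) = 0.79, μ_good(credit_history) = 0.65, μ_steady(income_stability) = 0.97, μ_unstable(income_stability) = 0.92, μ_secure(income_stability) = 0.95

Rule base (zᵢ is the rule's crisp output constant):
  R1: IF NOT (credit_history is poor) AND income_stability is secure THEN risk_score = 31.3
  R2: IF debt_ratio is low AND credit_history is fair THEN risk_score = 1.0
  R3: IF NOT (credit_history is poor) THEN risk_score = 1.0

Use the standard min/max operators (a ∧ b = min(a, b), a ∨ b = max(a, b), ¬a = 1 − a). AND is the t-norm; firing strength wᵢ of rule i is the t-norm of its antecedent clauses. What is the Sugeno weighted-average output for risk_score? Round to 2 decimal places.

2.70

R1 (z=31.3): ¬poor=1−0.95=0.05, secure=0.95; AND[min(a, b)] → w = 0.05
R2 (z=1.0): low=0.95, fair=0.79; AND[min(a, b)] → w = 0.79
R3 (z=1.0): ¬poor=1−0.95=0.05 → w = 0.05
Weighted average = (0.05·31.3 + 0.79·1.0 + 0.05·1.0) / (0.05 + 0.79 + 0.05)
  = 2.4050 / 0.8900 = 2.70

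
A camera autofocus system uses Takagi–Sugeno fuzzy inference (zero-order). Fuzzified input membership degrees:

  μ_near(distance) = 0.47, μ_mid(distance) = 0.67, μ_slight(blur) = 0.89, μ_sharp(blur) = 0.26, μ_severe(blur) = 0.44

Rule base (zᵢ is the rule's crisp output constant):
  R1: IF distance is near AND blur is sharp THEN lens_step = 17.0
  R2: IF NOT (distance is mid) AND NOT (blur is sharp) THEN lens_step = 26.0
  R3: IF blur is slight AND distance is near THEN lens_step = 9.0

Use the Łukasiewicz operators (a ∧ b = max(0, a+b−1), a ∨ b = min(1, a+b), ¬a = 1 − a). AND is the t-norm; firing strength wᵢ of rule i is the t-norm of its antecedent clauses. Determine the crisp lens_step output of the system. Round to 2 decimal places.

R1 (z=17.0): near=0.47, sharp=0.26; AND[max(0, a+b−1)] → w = 0.00
R2 (z=26.0): ¬mid=1−0.67=0.33, ¬sharp=1−0.26=0.74; AND[max(0, a+b−1)] → w = 0.07
R3 (z=9.0): slight=0.89, near=0.47; AND[max(0, a+b−1)] → w = 0.36
Weighted average = (0.00·17.0 + 0.07·26.0 + 0.36·9.0) / (0.00 + 0.07 + 0.36)
  = 5.0600 / 0.4300 = 11.77

11.77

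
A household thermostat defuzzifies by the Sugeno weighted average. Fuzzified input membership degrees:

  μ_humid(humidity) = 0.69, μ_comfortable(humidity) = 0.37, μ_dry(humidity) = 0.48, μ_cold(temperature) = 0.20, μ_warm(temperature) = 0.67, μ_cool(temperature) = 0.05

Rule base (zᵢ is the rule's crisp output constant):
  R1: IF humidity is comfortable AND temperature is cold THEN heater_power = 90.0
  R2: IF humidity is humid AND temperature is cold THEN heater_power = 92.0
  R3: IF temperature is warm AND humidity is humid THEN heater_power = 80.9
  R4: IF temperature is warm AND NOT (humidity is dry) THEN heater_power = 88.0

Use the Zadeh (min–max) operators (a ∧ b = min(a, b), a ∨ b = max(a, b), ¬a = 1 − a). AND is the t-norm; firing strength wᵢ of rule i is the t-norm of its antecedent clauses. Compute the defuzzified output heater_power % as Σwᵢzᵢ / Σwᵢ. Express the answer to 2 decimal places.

85.76

R1 (z=90.0): comfortable=0.37, cold=0.20; AND[min(a, b)] → w = 0.20
R2 (z=92.0): humid=0.69, cold=0.20; AND[min(a, b)] → w = 0.20
R3 (z=80.9): warm=0.67, humid=0.69; AND[min(a, b)] → w = 0.67
R4 (z=88.0): warm=0.67, ¬dry=1−0.48=0.52; AND[min(a, b)] → w = 0.52
Weighted average = (0.20·90.0 + 0.20·92.0 + 0.67·80.9 + 0.52·88.0) / (0.20 + 0.20 + 0.67 + 0.52)
  = 136.3630 / 1.5900 = 85.76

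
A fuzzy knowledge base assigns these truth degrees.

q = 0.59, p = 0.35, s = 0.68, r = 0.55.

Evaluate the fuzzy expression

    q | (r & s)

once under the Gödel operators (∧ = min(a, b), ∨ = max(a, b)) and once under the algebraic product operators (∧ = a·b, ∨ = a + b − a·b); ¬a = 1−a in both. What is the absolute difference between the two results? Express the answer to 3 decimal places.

Under Gödel:
  r & s = min(a, b) on (0.55, 0.68) = 0.55
  q | (r & s) = max(a, b) on (0.59, 0.55) = 0.59
  → value = 0.5900
Under algebraic product:
  r & s = a·b on (0.5500, 0.6800) = 0.3740
  q | (r & s) = a + b − a·b on (0.5900, 0.3740) = 0.7433
  → value = 0.7433
|0.5900 − 0.7433| = 0.153

0.153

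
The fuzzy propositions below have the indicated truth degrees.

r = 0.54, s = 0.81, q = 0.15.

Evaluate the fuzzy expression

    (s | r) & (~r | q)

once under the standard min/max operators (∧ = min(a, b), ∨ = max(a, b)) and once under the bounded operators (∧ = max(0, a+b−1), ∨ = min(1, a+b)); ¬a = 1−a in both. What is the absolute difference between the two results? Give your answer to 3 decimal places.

Under standard min/max:
  s | r = max(a, b) on (0.81, 0.54) = 0.81
  ~r = 1 − 0.54 = 0.46
  ~r | q = max(a, b) on (0.46, 0.15) = 0.46
  (s | r) & (~r | q) = min(a, b) on (0.81, 0.46) = 0.46
  → value = 0.4600
Under bounded:
  s | r = min(1, a+b) on (0.81, 0.54) = 1.00
  ~r = 1 − 0.54 = 0.46
  ~r | q = min(1, a+b) on (0.46, 0.15) = 0.61
  (s | r) & (~r | q) = max(0, a+b−1) on (1.00, 0.61) = 0.61
  → value = 0.6100
|0.4600 − 0.6100| = 0.150

0.150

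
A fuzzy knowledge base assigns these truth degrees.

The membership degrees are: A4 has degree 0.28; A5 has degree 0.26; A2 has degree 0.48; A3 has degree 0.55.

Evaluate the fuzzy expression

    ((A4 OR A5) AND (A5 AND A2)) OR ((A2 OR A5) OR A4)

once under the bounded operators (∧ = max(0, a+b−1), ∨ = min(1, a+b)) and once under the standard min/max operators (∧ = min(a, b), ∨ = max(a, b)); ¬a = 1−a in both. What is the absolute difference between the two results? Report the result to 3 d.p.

Under bounded:
  A4 OR A5 = min(1, a+b) on (0.28, 0.26) = 0.54
  A5 AND A2 = max(0, a+b−1) on (0.26, 0.48) = 0.00
  (A4 OR A5) AND (A5 AND A2) = max(0, a+b−1) on (0.54, 0.00) = 0.00
  A2 OR A5 = min(1, a+b) on (0.48, 0.26) = 0.74
  (A2 OR A5) OR A4 = min(1, a+b) on (0.74, 0.28) = 1.00
  ((A4 OR A5) AND (A5 AND A2)) OR ((A2 OR A5) OR A4) = min(1, a+b) on (0.00, 1.00) = 1.00
  → value = 1.0000
Under standard min/max:
  A4 OR A5 = max(a, b) on (0.28, 0.26) = 0.28
  A5 AND A2 = min(a, b) on (0.26, 0.48) = 0.26
  (A4 OR A5) AND (A5 AND A2) = min(a, b) on (0.28, 0.26) = 0.26
  A2 OR A5 = max(a, b) on (0.48, 0.26) = 0.48
  (A2 OR A5) OR A4 = max(a, b) on (0.48, 0.28) = 0.48
  ((A4 OR A5) AND (A5 AND A2)) OR ((A2 OR A5) OR A4) = max(a, b) on (0.26, 0.48) = 0.48
  → value = 0.4800
|1.0000 − 0.4800| = 0.520

0.520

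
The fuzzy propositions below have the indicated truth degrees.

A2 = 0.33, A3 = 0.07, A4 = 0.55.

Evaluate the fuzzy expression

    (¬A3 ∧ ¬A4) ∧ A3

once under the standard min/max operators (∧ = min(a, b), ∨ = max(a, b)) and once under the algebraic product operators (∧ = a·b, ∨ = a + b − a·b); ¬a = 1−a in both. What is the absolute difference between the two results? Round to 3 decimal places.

Under standard min/max:
  ¬A3 = 1 − 0.07 = 0.93
  ¬A4 = 1 − 0.55 = 0.45
  ¬A3 ∧ ¬A4 = min(a, b) on (0.93, 0.45) = 0.45
  (¬A3 ∧ ¬A4) ∧ A3 = min(a, b) on (0.45, 0.07) = 0.07
  → value = 0.0700
Under algebraic product:
  ¬A3 = 1 − 0.0700 = 0.9300
  ¬A4 = 1 − 0.5500 = 0.4500
  ¬A3 ∧ ¬A4 = a·b on (0.9300, 0.4500) = 0.4185
  (¬A3 ∧ ¬A4) ∧ A3 = a·b on (0.4185, 0.0700) = 0.0293
  → value = 0.0293
|0.0700 − 0.0293| = 0.041

0.041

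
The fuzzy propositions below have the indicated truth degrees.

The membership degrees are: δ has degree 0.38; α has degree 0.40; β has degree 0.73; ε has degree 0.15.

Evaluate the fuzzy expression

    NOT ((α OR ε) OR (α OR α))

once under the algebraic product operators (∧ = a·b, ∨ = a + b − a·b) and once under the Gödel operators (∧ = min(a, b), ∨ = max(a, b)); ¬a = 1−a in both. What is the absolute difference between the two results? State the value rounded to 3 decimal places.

0.416

Under algebraic product:
  α OR ε = a + b − a·b on (0.4000, 0.1500) = 0.4900
  α OR α = a + b − a·b on (0.4000, 0.4000) = 0.6400
  (α OR ε) OR (α OR α) = a + b − a·b on (0.4900, 0.6400) = 0.8164
  NOT ((α OR ε) OR (α OR α)) = 1 − 0.8164 = 0.1836
  → value = 0.1836
Under Gödel:
  α OR ε = max(a, b) on (0.40, 0.15) = 0.40
  α OR α = max(a, b) on (0.40, 0.40) = 0.40
  (α OR ε) OR (α OR α) = max(a, b) on (0.40, 0.40) = 0.40
  NOT ((α OR ε) OR (α OR α)) = 1 − 0.40 = 0.60
  → value = 0.6000
|0.1836 − 0.6000| = 0.416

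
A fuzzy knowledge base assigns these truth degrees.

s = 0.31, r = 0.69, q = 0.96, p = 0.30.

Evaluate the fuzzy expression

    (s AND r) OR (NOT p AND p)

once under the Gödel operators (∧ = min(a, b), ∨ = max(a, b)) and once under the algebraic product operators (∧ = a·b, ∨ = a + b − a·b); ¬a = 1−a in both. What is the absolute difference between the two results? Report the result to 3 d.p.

Under Gödel:
  s AND r = min(a, b) on (0.31, 0.69) = 0.31
  NOT p = 1 − 0.30 = 0.70
  NOT p AND p = min(a, b) on (0.70, 0.30) = 0.30
  (s AND r) OR (NOT p AND p) = max(a, b) on (0.31, 0.30) = 0.31
  → value = 0.3100
Under algebraic product:
  s AND r = a·b on (0.3100, 0.6900) = 0.2139
  NOT p = 1 − 0.3000 = 0.7000
  NOT p AND p = a·b on (0.7000, 0.3000) = 0.2100
  (s AND r) OR (NOT p AND p) = a + b − a·b on (0.2139, 0.2100) = 0.3790
  → value = 0.3790
|0.3100 − 0.3790| = 0.069

0.069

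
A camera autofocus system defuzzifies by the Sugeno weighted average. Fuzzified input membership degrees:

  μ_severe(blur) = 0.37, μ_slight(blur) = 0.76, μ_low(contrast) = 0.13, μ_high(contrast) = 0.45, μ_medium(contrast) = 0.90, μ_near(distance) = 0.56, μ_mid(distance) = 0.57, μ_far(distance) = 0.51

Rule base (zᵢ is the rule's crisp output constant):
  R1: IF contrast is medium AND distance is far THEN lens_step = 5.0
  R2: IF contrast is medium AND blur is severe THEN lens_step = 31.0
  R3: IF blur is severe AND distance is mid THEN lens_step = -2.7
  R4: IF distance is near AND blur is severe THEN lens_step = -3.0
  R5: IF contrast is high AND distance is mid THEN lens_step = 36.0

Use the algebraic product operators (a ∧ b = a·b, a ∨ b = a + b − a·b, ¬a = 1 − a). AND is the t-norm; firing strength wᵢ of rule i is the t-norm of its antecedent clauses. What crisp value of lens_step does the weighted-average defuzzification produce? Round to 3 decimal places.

R1 (z=5.0): medium=0.90, far=0.51; AND[a·b] → w = 0.4590
R2 (z=31.0): medium=0.90, severe=0.37; AND[a·b] → w = 0.3330
R3 (z=-2.7): severe=0.37, mid=0.57; AND[a·b] → w = 0.2109
R4 (z=-3.0): near=0.56, severe=0.37; AND[a·b] → w = 0.2072
R5 (z=36.0): high=0.45, mid=0.57; AND[a·b] → w = 0.2565
Weighted average = (0.4590·5.0 + 0.3330·31.0 + 0.2109·-2.7 + 0.2072·-3.0 + 0.2565·36.0) / (0.4590 + 0.3330 + 0.2109 + 0.2072 + 0.2565)
  = 20.6610 / 1.4666 = 14.088

14.088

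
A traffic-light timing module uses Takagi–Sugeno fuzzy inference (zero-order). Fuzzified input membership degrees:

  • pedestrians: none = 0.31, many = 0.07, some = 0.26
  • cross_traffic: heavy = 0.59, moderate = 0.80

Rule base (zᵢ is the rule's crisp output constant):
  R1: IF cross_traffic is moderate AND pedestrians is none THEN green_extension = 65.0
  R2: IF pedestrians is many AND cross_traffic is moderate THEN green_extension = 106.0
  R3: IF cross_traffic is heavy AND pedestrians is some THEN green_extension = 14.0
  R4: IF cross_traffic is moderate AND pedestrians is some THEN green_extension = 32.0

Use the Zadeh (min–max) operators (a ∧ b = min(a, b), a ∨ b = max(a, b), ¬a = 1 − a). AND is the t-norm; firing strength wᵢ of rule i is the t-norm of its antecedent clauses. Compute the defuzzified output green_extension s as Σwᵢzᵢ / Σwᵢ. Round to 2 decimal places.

R1 (z=65.0): moderate=0.80, none=0.31; AND[min(a, b)] → w = 0.31
R2 (z=106.0): many=0.07, moderate=0.80; AND[min(a, b)] → w = 0.07
R3 (z=14.0): heavy=0.59, some=0.26; AND[min(a, b)] → w = 0.26
R4 (z=32.0): moderate=0.80, some=0.26; AND[min(a, b)] → w = 0.26
Weighted average = (0.31·65.0 + 0.07·106.0 + 0.26·14.0 + 0.26·32.0) / (0.31 + 0.07 + 0.26 + 0.26)
  = 39.5300 / 0.9000 = 43.92

43.92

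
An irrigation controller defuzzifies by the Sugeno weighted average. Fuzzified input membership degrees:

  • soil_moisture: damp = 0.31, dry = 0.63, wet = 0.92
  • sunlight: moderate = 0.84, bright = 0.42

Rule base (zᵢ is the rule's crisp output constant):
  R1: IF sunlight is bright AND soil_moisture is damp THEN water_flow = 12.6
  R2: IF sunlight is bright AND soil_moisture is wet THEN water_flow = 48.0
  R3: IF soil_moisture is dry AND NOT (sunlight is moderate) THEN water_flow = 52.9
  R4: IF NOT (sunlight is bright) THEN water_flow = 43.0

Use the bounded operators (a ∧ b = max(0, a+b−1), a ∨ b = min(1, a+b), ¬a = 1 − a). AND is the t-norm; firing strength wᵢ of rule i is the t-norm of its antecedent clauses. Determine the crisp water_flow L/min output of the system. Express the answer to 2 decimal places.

44.85

R1 (z=12.6): bright=0.42, damp=0.31; AND[max(0, a+b−1)] → w = 0.00
R2 (z=48.0): bright=0.42, wet=0.92; AND[max(0, a+b−1)] → w = 0.34
R3 (z=52.9): dry=0.63, ¬moderate=1−0.84=0.16; AND[max(0, a+b−1)] → w = 0.00
R4 (z=43.0): ¬bright=1−0.42=0.58 → w = 0.58
Weighted average = (0.00·12.6 + 0.34·48.0 + 0.00·52.9 + 0.58·43.0) / (0.00 + 0.34 + 0.00 + 0.58)
  = 41.2600 / 0.9200 = 44.85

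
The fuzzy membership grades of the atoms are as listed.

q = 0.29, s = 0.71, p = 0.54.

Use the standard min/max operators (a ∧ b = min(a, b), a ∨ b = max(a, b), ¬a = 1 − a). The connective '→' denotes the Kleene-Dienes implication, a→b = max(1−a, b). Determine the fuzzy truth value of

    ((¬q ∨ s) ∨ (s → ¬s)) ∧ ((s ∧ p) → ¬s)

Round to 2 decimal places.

¬q = 1 − 0.29 = 0.71
¬q ∨ s = max(a, b) on (0.71, 0.71) = 0.71
¬s = 1 − 0.71 = 0.29
s → ¬s  [Kleene-Dienes: max(1−a, b)] with a=0.71, b=0.29 → 0.29
(¬q ∨ s) ∨ (s → ¬s) = max(a, b) on (0.71, 0.29) = 0.71
s ∧ p = min(a, b) on (0.71, 0.54) = 0.54
¬s = 1 − 0.71 = 0.29
(s ∧ p) → ¬s  [Kleene-Dienes: max(1−a, b)] with a=0.54, b=0.29 → 0.46
((¬q ∨ s) ∨ (s → ¬s)) ∧ ((s ∧ p) → ¬s) = min(a, b) on (0.71, 0.46) = 0.46

0.46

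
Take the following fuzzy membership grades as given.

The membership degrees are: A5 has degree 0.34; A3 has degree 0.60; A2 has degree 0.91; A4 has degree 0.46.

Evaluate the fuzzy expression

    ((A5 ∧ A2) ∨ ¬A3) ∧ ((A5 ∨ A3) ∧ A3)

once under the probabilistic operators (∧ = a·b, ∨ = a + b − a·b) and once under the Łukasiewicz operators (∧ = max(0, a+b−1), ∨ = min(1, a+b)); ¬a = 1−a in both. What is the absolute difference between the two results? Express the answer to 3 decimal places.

Under probabilistic:
  A5 ∧ A2 = a·b on (0.3400, 0.9100) = 0.3094
  ¬A3 = 1 − 0.6000 = 0.4000
  (A5 ∧ A2) ∨ ¬A3 = a + b − a·b on (0.3094, 0.4000) = 0.5856
  A5 ∨ A3 = a + b − a·b on (0.3400, 0.6000) = 0.7360
  (A5 ∨ A3) ∧ A3 = a·b on (0.7360, 0.6000) = 0.4416
  ((A5 ∧ A2) ∨ ¬A3) ∧ ((A5 ∨ A3) ∧ A3) = a·b on (0.5856, 0.4416) = 0.2586
  → value = 0.2586
Under Łukasiewicz:
  A5 ∧ A2 = max(0, a+b−1) on (0.34, 0.91) = 0.25
  ¬A3 = 1 − 0.60 = 0.40
  (A5 ∧ A2) ∨ ¬A3 = min(1, a+b) on (0.25, 0.40) = 0.65
  A5 ∨ A3 = min(1, a+b) on (0.34, 0.60) = 0.94
  (A5 ∨ A3) ∧ A3 = max(0, a+b−1) on (0.94, 0.60) = 0.54
  ((A5 ∧ A2) ∨ ¬A3) ∧ ((A5 ∨ A3) ∧ A3) = max(0, a+b−1) on (0.65, 0.54) = 0.19
  → value = 0.1900
|0.2586 − 0.1900| = 0.069

0.069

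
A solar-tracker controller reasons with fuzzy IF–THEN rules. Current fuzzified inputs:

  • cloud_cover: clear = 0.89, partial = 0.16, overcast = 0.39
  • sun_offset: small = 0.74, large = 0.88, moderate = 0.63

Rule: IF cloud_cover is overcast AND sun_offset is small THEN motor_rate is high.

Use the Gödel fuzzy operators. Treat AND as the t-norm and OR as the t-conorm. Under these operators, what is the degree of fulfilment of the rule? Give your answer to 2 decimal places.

0.39

firing strength: overcast=0.39, small=0.74; AND[min(a, b)] → w = 0.39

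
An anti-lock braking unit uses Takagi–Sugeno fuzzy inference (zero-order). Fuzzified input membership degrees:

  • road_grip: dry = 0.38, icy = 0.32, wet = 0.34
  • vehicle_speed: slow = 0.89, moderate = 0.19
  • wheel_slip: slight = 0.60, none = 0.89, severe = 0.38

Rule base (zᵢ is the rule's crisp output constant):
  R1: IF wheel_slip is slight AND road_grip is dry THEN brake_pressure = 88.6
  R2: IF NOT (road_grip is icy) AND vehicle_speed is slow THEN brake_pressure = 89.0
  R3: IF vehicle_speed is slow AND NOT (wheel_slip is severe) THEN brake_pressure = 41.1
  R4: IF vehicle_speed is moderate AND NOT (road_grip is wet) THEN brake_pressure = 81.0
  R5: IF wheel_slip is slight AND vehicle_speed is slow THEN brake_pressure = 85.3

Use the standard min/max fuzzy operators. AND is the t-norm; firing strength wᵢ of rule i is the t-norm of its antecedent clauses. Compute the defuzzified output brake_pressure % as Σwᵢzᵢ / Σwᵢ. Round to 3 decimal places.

R1 (z=88.6): slight=0.60, dry=0.38; AND[min(a, b)] → w = 0.38
R2 (z=89.0): ¬icy=1−0.32=0.68, slow=0.89; AND[min(a, b)] → w = 0.68
R3 (z=41.1): slow=0.89, ¬severe=1−0.38=0.62; AND[min(a, b)] → w = 0.62
R4 (z=81.0): moderate=0.19, ¬wet=1−0.34=0.66; AND[min(a, b)] → w = 0.19
R5 (z=85.3): slight=0.60, slow=0.89; AND[min(a, b)] → w = 0.60
Weighted average = (0.38·88.6 + 0.68·89.0 + 0.62·41.1 + 0.19·81.0 + 0.60·85.3) / (0.38 + 0.68 + 0.62 + 0.19 + 0.60)
  = 186.2400 / 2.4700 = 75.401

75.401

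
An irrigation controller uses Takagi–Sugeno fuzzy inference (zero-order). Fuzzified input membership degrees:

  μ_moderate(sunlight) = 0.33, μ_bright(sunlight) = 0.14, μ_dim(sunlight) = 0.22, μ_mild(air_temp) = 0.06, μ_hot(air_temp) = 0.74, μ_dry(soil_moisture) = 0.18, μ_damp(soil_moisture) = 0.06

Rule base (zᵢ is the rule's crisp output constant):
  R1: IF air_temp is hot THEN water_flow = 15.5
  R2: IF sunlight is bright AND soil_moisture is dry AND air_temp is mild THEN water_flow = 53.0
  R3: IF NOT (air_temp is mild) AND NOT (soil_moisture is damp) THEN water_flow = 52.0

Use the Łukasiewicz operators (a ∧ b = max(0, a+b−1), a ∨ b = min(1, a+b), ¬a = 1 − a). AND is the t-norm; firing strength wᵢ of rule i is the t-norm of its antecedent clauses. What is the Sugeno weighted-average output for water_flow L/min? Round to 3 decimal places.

R1 (z=15.5): hot=0.74 → w = 0.74
R2 (z=53.0): bright=0.14, dry=0.18, mild=0.06; AND[max(0, a+b−1)] → w = 0.00
R3 (z=52.0): ¬mild=1−0.06=0.94, ¬damp=1−0.06=0.94; AND[max(0, a+b−1)] → w = 0.88
Weighted average = (0.74·15.5 + 0.00·53.0 + 0.88·52.0) / (0.74 + 0.00 + 0.88)
  = 57.2300 / 1.6200 = 35.327

35.327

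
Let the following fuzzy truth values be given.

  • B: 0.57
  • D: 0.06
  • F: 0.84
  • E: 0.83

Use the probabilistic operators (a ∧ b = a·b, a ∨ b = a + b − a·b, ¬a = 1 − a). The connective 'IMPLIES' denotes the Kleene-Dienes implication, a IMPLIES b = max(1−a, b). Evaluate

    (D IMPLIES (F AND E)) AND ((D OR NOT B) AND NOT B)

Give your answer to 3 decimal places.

0.188

F AND E = a·b on (0.8400, 0.8300) = 0.6972
D IMPLIES (F AND E)  [Kleene-Dienes: max(1−a, b)] with a=0.0600, b=0.6972 → 0.9400
NOT B = 1 − 0.5700 = 0.4300
D OR NOT B = a + b − a·b on (0.0600, 0.4300) = 0.4642
NOT B = 1 − 0.5700 = 0.4300
(D OR NOT B) AND NOT B = a·b on (0.4642, 0.4300) = 0.1996
(D IMPLIES (F AND E)) AND ((D OR NOT B) AND NOT B) = a·b on (0.9400, 0.1996) = 0.1876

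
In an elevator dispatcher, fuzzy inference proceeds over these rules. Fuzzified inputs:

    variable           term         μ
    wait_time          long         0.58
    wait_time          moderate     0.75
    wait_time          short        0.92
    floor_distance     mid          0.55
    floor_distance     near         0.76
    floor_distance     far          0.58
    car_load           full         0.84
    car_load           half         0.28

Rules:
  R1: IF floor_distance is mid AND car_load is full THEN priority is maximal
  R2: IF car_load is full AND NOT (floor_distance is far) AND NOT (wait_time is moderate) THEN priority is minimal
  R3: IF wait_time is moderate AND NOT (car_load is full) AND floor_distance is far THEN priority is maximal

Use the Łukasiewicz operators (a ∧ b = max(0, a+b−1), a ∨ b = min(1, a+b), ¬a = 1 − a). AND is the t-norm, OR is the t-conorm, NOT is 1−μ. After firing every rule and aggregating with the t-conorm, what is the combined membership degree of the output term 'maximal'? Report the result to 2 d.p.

R1: mid=0.55, full=0.84; AND[max(0, a+b−1)] → w = 0.39
R2: full=0.84, ¬far=1−0.58=0.42, ¬moderate=1−0.75=0.25; AND[max(0, a+b−1)] → w = 0.00
R3: moderate=0.75, ¬full=1−0.84=0.16, far=0.58; AND[max(0, a+b−1)] → w = 0.00
Rules with consequent 'maximal': {R1, R3} → strengths 0.39, 0.00
Aggregate via t-conorm [min(1, a+b)]: 0.39

0.39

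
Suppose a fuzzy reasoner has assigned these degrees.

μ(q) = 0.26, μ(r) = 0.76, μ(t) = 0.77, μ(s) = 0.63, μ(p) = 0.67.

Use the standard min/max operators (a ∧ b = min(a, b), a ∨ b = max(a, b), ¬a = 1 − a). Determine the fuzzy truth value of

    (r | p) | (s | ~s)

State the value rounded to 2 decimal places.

0.76

r | p = max(a, b) on (0.76, 0.67) = 0.76
~s = 1 − 0.63 = 0.37
s | ~s = max(a, b) on (0.63, 0.37) = 0.63
(r | p) | (s | ~s) = max(a, b) on (0.76, 0.63) = 0.76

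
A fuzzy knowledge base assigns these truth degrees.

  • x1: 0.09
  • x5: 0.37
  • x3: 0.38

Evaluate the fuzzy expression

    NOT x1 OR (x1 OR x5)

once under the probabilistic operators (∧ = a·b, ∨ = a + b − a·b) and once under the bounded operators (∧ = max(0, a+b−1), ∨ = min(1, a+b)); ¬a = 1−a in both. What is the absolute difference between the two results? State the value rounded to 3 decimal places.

Under probabilistic:
  NOT x1 = 1 − 0.0900 = 0.9100
  x1 OR x5 = a + b − a·b on (0.0900, 0.3700) = 0.4267
  NOT x1 OR (x1 OR x5) = a + b − a·b on (0.9100, 0.4267) = 0.9484
  → value = 0.9484
Under bounded:
  NOT x1 = 1 − 0.09 = 0.91
  x1 OR x5 = min(1, a+b) on (0.09, 0.37) = 0.46
  NOT x1 OR (x1 OR x5) = min(1, a+b) on (0.91, 0.46) = 1.00
  → value = 1.0000
|0.9484 − 1.0000| = 0.052

0.052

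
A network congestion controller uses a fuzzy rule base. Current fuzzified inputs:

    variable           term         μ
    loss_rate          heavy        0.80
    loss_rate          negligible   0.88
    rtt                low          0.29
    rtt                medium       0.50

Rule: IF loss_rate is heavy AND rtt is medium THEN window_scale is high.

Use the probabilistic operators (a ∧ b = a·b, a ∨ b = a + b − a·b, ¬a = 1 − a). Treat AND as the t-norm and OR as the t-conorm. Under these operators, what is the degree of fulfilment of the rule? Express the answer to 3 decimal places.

firing strength: heavy=0.80, medium=0.50; AND[a·b] → w = 0.4000

0.400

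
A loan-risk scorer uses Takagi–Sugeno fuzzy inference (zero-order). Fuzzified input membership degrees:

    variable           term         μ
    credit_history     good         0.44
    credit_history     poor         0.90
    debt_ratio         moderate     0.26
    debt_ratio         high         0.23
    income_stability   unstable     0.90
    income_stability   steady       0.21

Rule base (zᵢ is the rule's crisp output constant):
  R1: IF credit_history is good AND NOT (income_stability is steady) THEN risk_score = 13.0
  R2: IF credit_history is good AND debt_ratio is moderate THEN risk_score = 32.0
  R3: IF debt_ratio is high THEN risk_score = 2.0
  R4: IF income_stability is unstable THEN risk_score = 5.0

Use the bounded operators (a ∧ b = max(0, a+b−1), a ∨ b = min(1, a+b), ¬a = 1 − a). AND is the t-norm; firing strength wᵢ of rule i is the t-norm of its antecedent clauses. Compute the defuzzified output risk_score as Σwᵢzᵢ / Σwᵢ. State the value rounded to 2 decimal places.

R1 (z=13.0): good=0.44, ¬steady=1−0.21=0.79; AND[max(0, a+b−1)] → w = 0.23
R2 (z=32.0): good=0.44, moderate=0.26; AND[max(0, a+b−1)] → w = 0.00
R3 (z=2.0): high=0.23 → w = 0.23
R4 (z=5.0): unstable=0.90 → w = 0.90
Weighted average = (0.23·13.0 + 0.00·32.0 + 0.23·2.0 + 0.90·5.0) / (0.23 + 0.00 + 0.23 + 0.90)
  = 7.9500 / 1.3600 = 5.85

5.85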